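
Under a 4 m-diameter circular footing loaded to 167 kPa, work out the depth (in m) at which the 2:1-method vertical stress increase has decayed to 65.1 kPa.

2:1 spreading — at depth z the loaded area has grown by z in each plan dimension:
qD²/(D+z)² = Δσ_z ⇒ z = D(√(q/Δσ_z) − 1) = 4×(√(167/65.1) − 1) = 2.407 m

z ≈ 2.41 m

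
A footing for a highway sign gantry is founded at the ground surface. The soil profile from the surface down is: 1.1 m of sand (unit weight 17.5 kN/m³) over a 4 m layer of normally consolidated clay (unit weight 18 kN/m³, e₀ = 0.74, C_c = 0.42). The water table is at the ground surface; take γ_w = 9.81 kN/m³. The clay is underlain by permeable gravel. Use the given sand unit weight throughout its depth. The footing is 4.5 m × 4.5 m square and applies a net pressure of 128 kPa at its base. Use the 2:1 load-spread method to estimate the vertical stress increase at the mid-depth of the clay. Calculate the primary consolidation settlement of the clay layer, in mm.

Mid-depth of clay below the ground surface: z = 1.1 + 4/2 = 3.1 m.
Total vertical stress at mid-clay: σ_v = 17.5×1.1 + 18×2 = 55.25 kPa.
Pore pressure: u = 9.81×(3.1 − 0) = 30.411 kPa.
Initial effective stress: σ'_0 = σ_v − u = 55.25 − 30.411 = 24.839 kPa.
Stress increase at mid-clay by the 2:1 spreading method:
Δσ = qBL/((B+z)(L+z)) = 128×4.5×4.5/((4.5+3.1)(4.5+3.1)) = 44.875 kPa
Final effective stress: σ'_f = σ'_0 + Δσ = 24.839 + 44.875 = 69.714 kPa.
Normally consolidated clay, so the full stress increment lies on the virgin compression line:
S_c = C_c·H/(1+e₀)·log₁₀(σ'_f/σ'_0) = 0.42×4/(1+0.74)×log₁₀(69.714/24.839)
    = 0.96552 × 0.44819 = 0.4327 m

S_c ≈ 433 mm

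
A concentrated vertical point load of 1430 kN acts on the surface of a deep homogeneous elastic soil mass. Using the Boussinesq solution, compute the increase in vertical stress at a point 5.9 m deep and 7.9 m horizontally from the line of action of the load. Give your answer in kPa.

Boussinesq vertical stress below a point load on an elastic half-space:
Δσ_z = 3P/(2πz²) · [1 + (r/z)²]^(−5/2)
r/z = 7.9/5.9 = 1.339; [1+(r/z)²]^(−5/2) = 0.076713.
Δσ_z = 3×1430/(2π×5.9²) × 0.076713 = 19.614 × 0.076713 = 1.505 kPa

Δσ_z ≈ 1.5 kPa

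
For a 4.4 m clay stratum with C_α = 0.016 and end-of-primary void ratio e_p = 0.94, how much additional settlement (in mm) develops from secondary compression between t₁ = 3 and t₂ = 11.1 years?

Secondary compression: S_s = C_α·H/(1+e_p)·log₁₀(t₂/t₁)
S_s = 0.016×4.4/(1+0.94)×log₁₀(11.1/3)
    = 0.03629 × 0.5682 = 0.02062 m

S_s ≈ 20.6 mm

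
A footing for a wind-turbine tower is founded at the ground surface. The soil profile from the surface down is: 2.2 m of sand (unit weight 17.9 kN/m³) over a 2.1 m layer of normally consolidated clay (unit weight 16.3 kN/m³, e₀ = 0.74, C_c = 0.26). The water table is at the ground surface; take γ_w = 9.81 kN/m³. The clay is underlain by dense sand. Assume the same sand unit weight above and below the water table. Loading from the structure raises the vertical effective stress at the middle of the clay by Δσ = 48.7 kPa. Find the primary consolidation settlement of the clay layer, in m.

Mid-depth of clay below the ground surface: z = 2.2 + 2.1/2 = 3.25 m.
Total vertical stress at mid-clay: σ_v = 17.9×2.2 + 16.3×1.05 = 56.495 kPa.
Pore pressure: u = 9.81×(3.25 − 0) = 31.883 kPa.
Initial effective stress: σ'_0 = σ_v − u = 56.495 − 31.883 = 24.612 kPa.
Final effective stress: σ'_f = σ'_0 + Δσ = 24.612 + 48.7 = 73.312 kPa.
Normally consolidated clay, so the full stress increment lies on the virgin compression line:
S_c = C_c·H/(1+e₀)·log₁₀(σ'_f/σ'_0) = 0.26×2.1/(1+0.74)×log₁₀(73.312/24.612)
    = 0.31379 × 0.47403 = 0.1487 m

S_c ≈ 0.149 m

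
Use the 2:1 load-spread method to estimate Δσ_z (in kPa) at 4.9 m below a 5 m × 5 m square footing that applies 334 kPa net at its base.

Δσ_z ≈ 85.2 kPa

By the 2:1 method the load spreads at 1 horizontal : 2 vertical, so at depth z the loaded area has grown by z in each plan dimension:
Δσ = qBL/((B+z)(L+z)) = 334×5×5/((5+4.9)(5+4.9)) = 85.195 kPa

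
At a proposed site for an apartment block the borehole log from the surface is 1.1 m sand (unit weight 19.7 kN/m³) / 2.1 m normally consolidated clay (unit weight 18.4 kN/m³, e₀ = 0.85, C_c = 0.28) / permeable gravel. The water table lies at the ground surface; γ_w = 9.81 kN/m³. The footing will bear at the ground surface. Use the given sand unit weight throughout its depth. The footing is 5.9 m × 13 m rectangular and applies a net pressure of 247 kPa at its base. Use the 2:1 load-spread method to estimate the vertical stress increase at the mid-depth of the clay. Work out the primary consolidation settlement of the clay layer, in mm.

Mid-depth of clay below the ground surface: z = 1.1 + 2.1/2 = 2.15 m.
Total vertical stress at mid-clay: σ_v = 19.7×1.1 + 18.4×1.05 = 40.99 kPa.
Pore pressure: u = 9.81×(2.15 − 0) = 21.091 kPa.
Initial effective stress: σ'_0 = σ_v − u = 40.99 − 21.091 = 19.899 kPa.
Stress increase at mid-clay by the 2:1 spreading method:
Δσ = qBL/((B+z)(L+z)) = 247×5.9×13/((5.9+2.15)(13+2.15)) = 155.34 kPa
Final effective stress: σ'_f = σ'_0 + Δσ = 19.899 + 155.34 = 175.24 kPa.
Normally consolidated clay, so the full stress increment lies on the virgin compression line:
S_c = C_c·H/(1+e₀)·log₁₀(σ'_f/σ'_0) = 0.28×2.1/(1+0.85)×log₁₀(175.24/19.899)
    = 0.31784 × 0.9448 = 0.3003 m

S_c ≈ 300 mm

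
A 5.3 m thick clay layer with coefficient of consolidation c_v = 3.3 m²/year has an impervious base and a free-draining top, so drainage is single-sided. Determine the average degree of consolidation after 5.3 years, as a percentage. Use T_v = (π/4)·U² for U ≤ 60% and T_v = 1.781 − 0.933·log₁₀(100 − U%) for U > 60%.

Drainage path length: H_d = H = 5.3 m (single drainage).
T_v = c_v·t/H_d² = 3.3×5.3/5.3² = 0.62264.
T_v = 0.62264 corresponds to the U > 60% branch:
U = 1 − 10^((1.781 − T_v)/0.933)/100 = 0.8256

U ≈ 82.6 %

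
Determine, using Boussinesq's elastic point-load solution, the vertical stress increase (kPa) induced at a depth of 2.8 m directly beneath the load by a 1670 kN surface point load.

Boussinesq vertical stress below a point load on an elastic half-space:
Δσ_z = 3P/(2πz²) · [1 + (r/z)²]^(−5/2)
r/z = 0/2.8 = 0; [1+(r/z)²]^(−5/2) = 1.
Δσ_z = 3×1670/(2π×2.8²) × 1 = 101.7 × 1 = 101.7 kPa

Δσ_z ≈ 102 kPa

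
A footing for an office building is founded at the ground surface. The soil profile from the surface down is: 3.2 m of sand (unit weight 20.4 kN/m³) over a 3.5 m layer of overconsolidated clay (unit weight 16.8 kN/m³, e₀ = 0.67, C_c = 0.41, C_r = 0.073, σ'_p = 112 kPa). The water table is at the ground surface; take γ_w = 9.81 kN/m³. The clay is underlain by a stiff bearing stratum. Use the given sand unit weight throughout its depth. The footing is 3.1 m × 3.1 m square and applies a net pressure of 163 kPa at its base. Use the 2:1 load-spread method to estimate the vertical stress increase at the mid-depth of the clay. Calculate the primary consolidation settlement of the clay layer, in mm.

Mid-depth of clay below the ground surface: z = 3.2 + 3.5/2 = 4.95 m.
Total vertical stress at mid-clay: σ_v = 20.4×3.2 + 16.8×1.75 = 94.68 kPa.
Pore pressure: u = 9.81×(4.95 − 0) = 48.56 kPa.
Initial effective stress: σ'_0 = σ_v − u = 94.68 − 48.56 = 46.12 kPa.
Stress increase at mid-clay by the 2:1 spreading method:
Δσ = qBL/((B+z)(L+z)) = 163×3.1×3.1/((3.1+4.95)(3.1+4.95)) = 24.172 kPa
Final effective stress: σ'_f = 46.12 + 24.172 = 70.292 kPa.
σ'_f = 70.292 ≤ σ'_p = 112 kPa, so the clay remains overconsolidated and only the recompression index applies:
S_c = C_r·H/(1+e₀)·log₁₀(σ'_f/σ'_0) = 0.073×3.5/1.67×log₁₀(70.292/46.12)
    = 0.15299 × 0.18302 = 0.028 m

S_c ≈ 28 mm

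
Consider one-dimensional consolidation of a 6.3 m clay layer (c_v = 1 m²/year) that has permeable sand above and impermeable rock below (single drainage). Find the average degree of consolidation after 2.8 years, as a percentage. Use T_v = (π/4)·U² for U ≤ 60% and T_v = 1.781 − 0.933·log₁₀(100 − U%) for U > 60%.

U ≈ 30 %

Drainage path length: H_d = H = 6.3 m (single drainage).
T_v = c_v·t/H_d² = 1×2.8/6.3² = 0.070547.
T_v = 0.070547 corresponds to the U ≤ 60% branch:
U = √(4T_v/π) = 0.2997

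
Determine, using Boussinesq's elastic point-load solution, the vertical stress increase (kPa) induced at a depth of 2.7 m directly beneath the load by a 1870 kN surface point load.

Δσ_z ≈ 122 kPa

Boussinesq vertical stress below a point load on an elastic half-space:
Δσ_z = 3P/(2πz²) · [1 + (r/z)²]^(−5/2)
r/z = 0/2.7 = 0; [1+(r/z)²]^(−5/2) = 1.
Δσ_z = 3×1870/(2π×2.7²) × 1 = 122.48 × 1 = 122.5 kPa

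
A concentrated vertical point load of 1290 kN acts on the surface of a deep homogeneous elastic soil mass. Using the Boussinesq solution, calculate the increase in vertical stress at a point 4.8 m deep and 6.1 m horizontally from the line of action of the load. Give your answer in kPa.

Δσ_z ≈ 2.42 kPa

Boussinesq vertical stress below a point load on an elastic half-space:
Δσ_z = 3P/(2πz²) · [1 + (r/z)²]^(−5/2)
r/z = 6.1/4.8 = 1.2708; [1+(r/z)²]^(−5/2) = 0.09043.
Δσ_z = 3×1290/(2π×4.8²) × 0.09043 = 26.733 × 0.09043 = 2.417 kPa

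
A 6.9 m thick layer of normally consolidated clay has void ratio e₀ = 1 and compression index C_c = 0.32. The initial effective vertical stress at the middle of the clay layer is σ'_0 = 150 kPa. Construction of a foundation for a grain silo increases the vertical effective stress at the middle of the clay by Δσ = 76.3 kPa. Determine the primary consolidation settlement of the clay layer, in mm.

S_c ≈ 197 mm

Final effective stress: σ'_f = σ'_0 + Δσ = 150 + 76.3 = 226.3 kPa.
Normally consolidated clay, so the full stress increment lies on the virgin compression line:
S_c = C_c·H/(1+e₀)·log₁₀(σ'_f/σ'_0) = 0.32×6.9/(1+1)×log₁₀(226.3/150)
    = 1.104 × 0.17859 = 0.1972 m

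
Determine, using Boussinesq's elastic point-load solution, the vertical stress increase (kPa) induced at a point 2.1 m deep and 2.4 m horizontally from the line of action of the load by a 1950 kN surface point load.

Boussinesq vertical stress below a point load on an elastic half-space:
Δσ_z = 3P/(2πz²) · [1 + (r/z)²]^(−5/2)
r/z = 2.4/2.1 = 1.1429; [1+(r/z)²]^(−5/2) = 0.12382.
Δσ_z = 3×1950/(2π×2.1²) × 0.12382 = 211.12 × 0.12382 = 26.14 kPa

Δσ_z ≈ 26.1 kPa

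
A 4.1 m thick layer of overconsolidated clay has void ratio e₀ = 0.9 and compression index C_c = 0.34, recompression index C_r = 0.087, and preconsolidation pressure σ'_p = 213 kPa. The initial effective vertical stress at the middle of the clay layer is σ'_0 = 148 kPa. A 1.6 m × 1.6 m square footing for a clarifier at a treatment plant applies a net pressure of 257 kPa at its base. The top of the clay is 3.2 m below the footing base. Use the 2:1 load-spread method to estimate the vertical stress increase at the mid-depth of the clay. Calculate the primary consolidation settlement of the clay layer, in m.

Mid-depth of clay below the footing base: z = 3.2 + 4.1/2 = 5.25 m.
Stress increase at mid-clay by the 2:1 spreading method:
Δσ = qBL/((B+z)(L+z)) = 257×1.6×1.6/((1.6+5.25)(1.6+5.25)) = 14.021 kPa
Final effective stress: σ'_f = 148 + 14.021 = 162.02 kPa.
σ'_f = 162.02 ≤ σ'_p = 213 kPa, so the clay remains overconsolidated and only the recompression index applies:
S_c = C_r·H/(1+e₀)·log₁₀(σ'_f/σ'_0) = 0.087×4.1/1.9×log₁₀(162.02/148)
    = 0.18774 × 0.039307 = 0.007379 m

S_c ≈ 0.00738 m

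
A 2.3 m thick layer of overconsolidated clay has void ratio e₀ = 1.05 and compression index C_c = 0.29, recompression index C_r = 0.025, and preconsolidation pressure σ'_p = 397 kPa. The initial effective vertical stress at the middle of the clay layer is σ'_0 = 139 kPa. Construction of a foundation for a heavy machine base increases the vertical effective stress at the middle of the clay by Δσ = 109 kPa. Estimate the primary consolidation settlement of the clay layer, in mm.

S_c ≈ 7.05 mm

Final effective stress: σ'_f = 139 + 109 = 248 kPa.
σ'_f = 248 ≤ σ'_p = 397 kPa, so the clay remains overconsolidated and only the recompression index applies:
S_c = C_r·H/(1+e₀)·log₁₀(σ'_f/σ'_0) = 0.025×2.3/2.05×log₁₀(248/139)
    = 0.02805 × 0.25144 = 0.007053 m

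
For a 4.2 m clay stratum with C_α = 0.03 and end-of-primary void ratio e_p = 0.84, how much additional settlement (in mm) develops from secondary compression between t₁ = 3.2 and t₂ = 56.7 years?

Secondary compression: S_s = C_α·H/(1+e_p)·log₁₀(t₂/t₁)
S_s = 0.03×4.2/(1+0.84)×log₁₀(56.7/3.2)
    = 0.06848 × 1.248 = 0.08549 m

S_s ≈ 85.5 mm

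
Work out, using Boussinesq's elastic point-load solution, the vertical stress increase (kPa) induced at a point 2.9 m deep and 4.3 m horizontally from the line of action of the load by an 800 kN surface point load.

Boussinesq vertical stress below a point load on an elastic half-space:
Δσ_z = 3P/(2πz²) · [1 + (r/z)²]^(−5/2)
r/z = 4.3/2.9 = 1.4828; [1+(r/z)²]^(−5/2) = 0.054652.
Δσ_z = 3×800/(2π×2.9²) × 0.054652 = 45.419 × 0.054652 = 2.482 kPa

Δσ_z ≈ 2.48 kPa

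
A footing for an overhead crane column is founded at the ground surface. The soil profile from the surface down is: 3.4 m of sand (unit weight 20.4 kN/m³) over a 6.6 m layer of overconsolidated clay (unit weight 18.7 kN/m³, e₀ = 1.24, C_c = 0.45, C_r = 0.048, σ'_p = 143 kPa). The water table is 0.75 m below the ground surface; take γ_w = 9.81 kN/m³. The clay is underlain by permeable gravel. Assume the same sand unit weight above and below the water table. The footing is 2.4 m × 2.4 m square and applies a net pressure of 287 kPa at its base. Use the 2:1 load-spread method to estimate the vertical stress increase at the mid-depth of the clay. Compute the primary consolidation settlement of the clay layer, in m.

S_c ≈ 0.0149 m

Mid-depth of clay below the ground surface: z = 3.4 + 6.6/2 = 6.7 m.
Total vertical stress at mid-clay: σ_v = 20.4×3.4 + 18.7×3.3 = 131.07 kPa.
Pore pressure: u = 9.81×(6.7 − 0.75) = 58.37 kPa.
Initial effective stress: σ'_0 = σ_v − u = 131.07 − 58.37 = 72.7 kPa.
Stress increase at mid-clay by the 2:1 spreading method:
Δσ = qBL/((B+z)(L+z)) = 287×2.4×2.4/((2.4+6.7)(2.4+6.7)) = 19.963 kPa
Final effective stress: σ'_f = 72.7 + 19.963 = 92.663 kPa.
σ'_f = 92.663 ≤ σ'_p = 143 kPa, so the clay remains overconsolidated and only the recompression index applies:
S_c = C_r·H/(1+e₀)·log₁₀(σ'_f/σ'_0) = 0.048×6.6/2.24×log₁₀(92.663/72.7)
    = 0.14143 × 0.10537 = 0.0149 m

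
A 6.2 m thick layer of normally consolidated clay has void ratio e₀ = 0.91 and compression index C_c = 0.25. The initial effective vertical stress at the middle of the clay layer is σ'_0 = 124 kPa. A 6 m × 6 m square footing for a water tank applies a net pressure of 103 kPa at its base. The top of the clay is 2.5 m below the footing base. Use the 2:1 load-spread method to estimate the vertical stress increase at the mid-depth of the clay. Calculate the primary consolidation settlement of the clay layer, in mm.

Mid-depth of clay below the footing base: z = 2.5 + 6.2/2 = 5.6 m.
Stress increase at mid-clay by the 2:1 spreading method:
Δσ = qBL/((B+z)(L+z)) = 103×6×6/((6+5.6)(6+5.6)) = 27.556 kPa
Final effective stress: σ'_f = σ'_0 + Δσ = 124 + 27.556 = 151.56 kPa.
Normally consolidated clay, so the full stress increment lies on the virgin compression line:
S_c = C_c·H/(1+e₀)·log₁₀(σ'_f/σ'_0) = 0.25×6.2/(1+0.91)×log₁₀(151.56/124)
    = 0.81152 × 0.087163 = 0.07073 m

S_c ≈ 70.7 mm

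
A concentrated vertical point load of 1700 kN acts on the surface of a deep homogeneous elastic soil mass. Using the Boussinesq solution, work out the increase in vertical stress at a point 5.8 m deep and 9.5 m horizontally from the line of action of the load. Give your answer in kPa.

Boussinesq vertical stress below a point load on an elastic half-space:
Δσ_z = 3P/(2πz²) · [1 + (r/z)²]^(−5/2)
r/z = 9.5/5.8 = 1.6379; [1+(r/z)²]^(−5/2) = 0.038419.
Δσ_z = 3×1700/(2π×5.8²) × 0.038419 = 24.129 × 0.038419 = 0.927 kPa

Δσ_z ≈ 0.927 kPa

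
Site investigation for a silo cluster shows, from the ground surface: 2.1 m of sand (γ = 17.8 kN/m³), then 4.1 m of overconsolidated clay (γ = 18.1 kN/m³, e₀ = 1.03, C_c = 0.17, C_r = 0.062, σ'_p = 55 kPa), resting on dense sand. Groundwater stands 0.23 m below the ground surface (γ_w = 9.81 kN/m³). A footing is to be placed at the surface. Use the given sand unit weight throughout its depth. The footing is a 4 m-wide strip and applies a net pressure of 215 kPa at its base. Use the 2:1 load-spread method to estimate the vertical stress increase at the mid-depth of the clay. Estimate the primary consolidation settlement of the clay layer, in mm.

S_c ≈ 164 mm

Mid-depth of clay below the ground surface: z = 2.1 + 4.1/2 = 4.15 m.
Total vertical stress at mid-clay: σ_v = 17.8×2.1 + 18.1×2.05 = 74.485 kPa.
Pore pressure: u = 9.81×(4.15 − 0.23) = 38.455 kPa.
Initial effective stress: σ'_0 = σ_v − u = 74.485 − 38.455 = 36.03 kPa.
Stress increase at mid-clay by the 2:1 spreading method:
Δσ = qB/(B+z) = 215×4/(4+4.15) = 105.52 kPa
Final effective stress: σ'_f = 36.03 + 105.52 = 141.55 kPa.
σ'_f = 141.55 > σ'_p = 55 kPa, so the stress path crosses the preconsolidation pressure — recompression up to σ'_p, then virgin compression beyond:
S_c = H/(1+e₀)·[C_r·log₁₀(σ'_p/σ'_0) + C_c·log₁₀(σ'_f/σ'_p)]
    = 4.1/2.03 × [0.062×log₁₀(55/36.03) + 0.17×log₁₀(141.55/55)]
    = 2.0197 × [0.011389 + 0.069793] = 0.164 m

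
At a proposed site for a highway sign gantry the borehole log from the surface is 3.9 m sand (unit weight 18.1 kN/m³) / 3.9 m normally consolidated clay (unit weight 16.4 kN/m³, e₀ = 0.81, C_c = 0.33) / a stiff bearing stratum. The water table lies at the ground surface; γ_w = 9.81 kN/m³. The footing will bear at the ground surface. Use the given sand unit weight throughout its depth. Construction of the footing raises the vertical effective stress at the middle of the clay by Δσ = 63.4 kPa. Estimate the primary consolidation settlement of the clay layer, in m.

Mid-depth of clay below the ground surface: z = 3.9 + 3.9/2 = 5.85 m.
Total vertical stress at mid-clay: σ_v = 18.1×3.9 + 16.4×1.95 = 102.57 kPa.
Pore pressure: u = 9.81×(5.85 − 0) = 57.389 kPa.
Initial effective stress: σ'_0 = σ_v − u = 102.57 − 57.389 = 45.181 kPa.
Final effective stress: σ'_f = σ'_0 + Δσ = 45.181 + 63.4 = 108.58 kPa.
Normally consolidated clay, so the full stress increment lies on the virgin compression line:
S_c = C_c·H/(1+e₀)·log₁₀(σ'_f/σ'_0) = 0.33×3.9/(1+0.81)×log₁₀(108.58/45.181)
    = 0.71105 × 0.38079 = 0.2708 m

S_c ≈ 0.271 m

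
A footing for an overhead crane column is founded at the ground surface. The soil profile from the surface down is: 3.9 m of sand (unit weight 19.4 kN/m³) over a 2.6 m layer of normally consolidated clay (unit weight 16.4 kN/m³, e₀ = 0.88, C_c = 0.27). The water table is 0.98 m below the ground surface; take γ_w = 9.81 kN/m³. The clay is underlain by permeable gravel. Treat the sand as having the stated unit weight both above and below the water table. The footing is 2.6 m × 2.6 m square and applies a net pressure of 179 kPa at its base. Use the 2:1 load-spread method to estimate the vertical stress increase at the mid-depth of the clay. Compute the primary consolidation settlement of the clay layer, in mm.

Mid-depth of clay below the ground surface: z = 3.9 + 2.6/2 = 5.2 m.
Total vertical stress at mid-clay: σ_v = 19.4×3.9 + 16.4×1.3 = 96.98 kPa.
Pore pressure: u = 9.81×(5.2 − 0.98) = 41.398 kPa.
Initial effective stress: σ'_0 = σ_v − u = 96.98 − 41.398 = 55.582 kPa.
Stress increase at mid-clay by the 2:1 spreading method:
Δσ = qBL/((B+z)(L+z)) = 179×2.6×2.6/((2.6+5.2)(2.6+5.2)) = 19.889 kPa
Final effective stress: σ'_f = σ'_0 + Δσ = 55.582 + 19.889 = 75.471 kPa.
Normally consolidated clay, so the full stress increment lies on the virgin compression line:
S_c = C_c·H/(1+e₀)·log₁₀(σ'_f/σ'_0) = 0.27×2.6/(1+0.88)×log₁₀(75.471/55.582)
    = 0.3734 × 0.13285 = 0.04961 m

S_c ≈ 49.6 mm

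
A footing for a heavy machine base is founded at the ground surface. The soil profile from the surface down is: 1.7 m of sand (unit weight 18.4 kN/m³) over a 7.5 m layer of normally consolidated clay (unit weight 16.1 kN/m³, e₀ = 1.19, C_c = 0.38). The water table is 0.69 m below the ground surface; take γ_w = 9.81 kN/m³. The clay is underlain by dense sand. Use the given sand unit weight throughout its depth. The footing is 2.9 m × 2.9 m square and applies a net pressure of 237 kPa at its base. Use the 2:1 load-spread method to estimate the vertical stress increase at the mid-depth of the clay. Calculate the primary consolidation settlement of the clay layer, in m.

S_c ≈ 0.278 m

Mid-depth of clay below the ground surface: z = 1.7 + 7.5/2 = 5.45 m.
Total vertical stress at mid-clay: σ_v = 18.4×1.7 + 16.1×3.75 = 91.655 kPa.
Pore pressure: u = 9.81×(5.45 − 0.69) = 46.696 kPa.
Initial effective stress: σ'_0 = σ_v − u = 91.655 − 46.696 = 44.959 kPa.
Stress increase at mid-clay by the 2:1 spreading method:
Δσ = qBL/((B+z)(L+z)) = 237×2.9×2.9/((2.9+5.45)(2.9+5.45)) = 28.587 kPa
Final effective stress: σ'_f = σ'_0 + Δσ = 44.959 + 28.587 = 73.546 kPa.
Normally consolidated clay, so the full stress increment lies on the virgin compression line:
S_c = C_c·H/(1+e₀)·log₁₀(σ'_f/σ'_0) = 0.38×7.5/(1+1.19)×log₁₀(73.546/44.959)
    = 1.3014 × 0.21374 = 0.2782 m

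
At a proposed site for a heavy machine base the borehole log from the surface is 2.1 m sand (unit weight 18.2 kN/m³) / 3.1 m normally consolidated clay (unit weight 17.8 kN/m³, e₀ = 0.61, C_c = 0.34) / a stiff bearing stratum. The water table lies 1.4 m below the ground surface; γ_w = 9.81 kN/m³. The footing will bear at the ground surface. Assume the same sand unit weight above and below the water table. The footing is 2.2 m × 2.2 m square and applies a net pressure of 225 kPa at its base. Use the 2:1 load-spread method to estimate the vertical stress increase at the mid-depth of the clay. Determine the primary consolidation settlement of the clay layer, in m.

Mid-depth of clay below the ground surface: z = 2.1 + 3.1/2 = 3.65 m.
Total vertical stress at mid-clay: σ_v = 18.2×2.1 + 17.8×1.55 = 65.81 kPa.
Pore pressure: u = 9.81×(3.65 − 1.4) = 22.073 kPa.
Initial effective stress: σ'_0 = σ_v − u = 65.81 − 22.073 = 43.737 kPa.
Stress increase at mid-clay by the 2:1 spreading method:
Δσ = qBL/((B+z)(L+z)) = 225×2.2×2.2/((2.2+3.65)(2.2+3.65)) = 31.821 kPa
Final effective stress: σ'_f = σ'_0 + Δσ = 43.737 + 31.821 = 75.558 kPa.
Normally consolidated clay, so the full stress increment lies on the virgin compression line:
S_c = C_c·H/(1+e₀)·log₁₀(σ'_f/σ'_0) = 0.34×3.1/(1+0.61)×log₁₀(75.558/43.737)
    = 0.65466 × 0.23743 = 0.1554 m

S_c ≈ 0.155 m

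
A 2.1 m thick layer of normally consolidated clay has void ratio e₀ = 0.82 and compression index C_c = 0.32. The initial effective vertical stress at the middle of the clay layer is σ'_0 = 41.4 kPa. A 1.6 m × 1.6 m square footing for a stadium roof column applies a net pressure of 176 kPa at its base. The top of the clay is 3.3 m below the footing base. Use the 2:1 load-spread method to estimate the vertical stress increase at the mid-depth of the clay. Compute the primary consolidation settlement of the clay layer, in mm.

Mid-depth of clay below the footing base: z = 3.3 + 2.1/2 = 4.35 m.
Stress increase at mid-clay by the 2:1 spreading method:
Δσ = qBL/((B+z)(L+z)) = 176×1.6×1.6/((1.6+4.35)(1.6+4.35)) = 12.727 kPa
Final effective stress: σ'_f = σ'_0 + Δσ = 41.4 + 12.727 = 54.127 kPa.
Normally consolidated clay, so the full stress increment lies on the virgin compression line:
S_c = C_c·H/(1+e₀)·log₁₀(σ'_f/σ'_0) = 0.32×2.1/(1+0.82)×log₁₀(54.127/41.4)
    = 0.36923 × 0.11641 = 0.04298 m

S_c ≈ 43 mm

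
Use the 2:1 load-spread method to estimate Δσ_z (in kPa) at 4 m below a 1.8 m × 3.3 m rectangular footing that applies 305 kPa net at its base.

By the 2:1 method the load spreads at 1 horizontal : 2 vertical, so at depth z the loaded area has grown by z in each plan dimension:
Δσ = qBL/((B+z)(L+z)) = 305×1.8×3.3/((1.8+4)(3.3+4)) = 42.789 kPa

Δσ_z ≈ 42.8 kPa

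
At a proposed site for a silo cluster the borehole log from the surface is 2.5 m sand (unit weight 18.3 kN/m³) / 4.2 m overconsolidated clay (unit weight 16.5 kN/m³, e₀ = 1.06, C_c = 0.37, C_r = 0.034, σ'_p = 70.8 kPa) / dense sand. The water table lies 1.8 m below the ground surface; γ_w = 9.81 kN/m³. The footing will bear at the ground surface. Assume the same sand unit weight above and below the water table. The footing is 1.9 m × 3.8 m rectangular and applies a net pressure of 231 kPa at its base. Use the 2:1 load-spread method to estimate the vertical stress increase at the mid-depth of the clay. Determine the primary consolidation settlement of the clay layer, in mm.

S_c ≈ 62.7 mm

Mid-depth of clay below the ground surface: z = 2.5 + 4.2/2 = 4.6 m.
Total vertical stress at mid-clay: σ_v = 18.3×2.5 + 16.5×2.1 = 80.4 kPa.
Pore pressure: u = 9.81×(4.6 − 1.8) = 27.468 kPa.
Initial effective stress: σ'_0 = σ_v − u = 80.4 − 27.468 = 52.932 kPa.
Stress increase at mid-clay by the 2:1 spreading method:
Δσ = qBL/((B+z)(L+z)) = 231×1.9×3.8/((1.9+4.6)(3.8+4.6)) = 30.546 kPa
Final effective stress: σ'_f = 52.932 + 30.546 = 83.478 kPa.
σ'_f = 83.478 > σ'_p = 70.8 kPa, so the stress path crosses the preconsolidation pressure — recompression up to σ'_p, then virgin compression beyond:
S_c = H/(1+e₀)·[C_r·log₁₀(σ'_p/σ'_0) + C_c·log₁₀(σ'_f/σ'_p)]
    = 4.2/2.06 × [0.034×log₁₀(70.8/52.932) + 0.37×log₁₀(83.478/70.8)]
    = 2.0388 × [0.0042947 + 0.026469] = 0.06272 m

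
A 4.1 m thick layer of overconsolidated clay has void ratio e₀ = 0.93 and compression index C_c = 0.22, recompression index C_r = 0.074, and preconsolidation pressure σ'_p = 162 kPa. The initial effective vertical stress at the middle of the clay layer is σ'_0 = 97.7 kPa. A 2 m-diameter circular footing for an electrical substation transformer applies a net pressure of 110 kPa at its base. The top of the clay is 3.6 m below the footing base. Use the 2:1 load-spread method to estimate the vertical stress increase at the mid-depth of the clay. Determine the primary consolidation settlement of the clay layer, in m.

Mid-depth of clay below the footing base: z = 3.6 + 4.1/2 = 5.65 m.
Stress increase at mid-clay by the 2:1 spreading method:
Δσ ≈ qD²/(D+z)² = 110×2²/(2+5.65)² = 7.5185 kPa
Final effective stress: σ'_f = 97.7 + 7.5185 = 105.22 kPa.
σ'_f = 105.22 ≤ σ'_p = 162 kPa, so the clay remains overconsolidated and only the recompression index applies:
S_c = C_r·H/(1+e₀)·log₁₀(σ'_f/σ'_0) = 0.074×4.1/1.93×log₁₀(105.22/97.7)
    = 0.15721 × 0.032204 = 0.005063 m

S_c ≈ 0.00506 m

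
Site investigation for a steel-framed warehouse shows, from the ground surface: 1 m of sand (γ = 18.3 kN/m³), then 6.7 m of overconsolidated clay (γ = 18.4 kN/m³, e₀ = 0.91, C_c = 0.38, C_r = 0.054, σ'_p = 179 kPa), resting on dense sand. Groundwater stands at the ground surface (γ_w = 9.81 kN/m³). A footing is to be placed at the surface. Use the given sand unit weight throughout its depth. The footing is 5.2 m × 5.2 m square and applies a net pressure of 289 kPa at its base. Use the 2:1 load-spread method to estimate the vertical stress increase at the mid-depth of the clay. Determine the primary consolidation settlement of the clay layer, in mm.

S_c ≈ 98.2 mm

Mid-depth of clay below the ground surface: z = 1 + 6.7/2 = 4.35 m.
Total vertical stress at mid-clay: σ_v = 18.3×1 + 18.4×3.35 = 79.94 kPa.
Pore pressure: u = 9.81×(4.35 − 0) = 42.673 kPa.
Initial effective stress: σ'_0 = σ_v − u = 79.94 − 42.673 = 37.267 kPa.
Stress increase at mid-clay by the 2:1 spreading method:
Δσ = qBL/((B+z)(L+z)) = 289×5.2×5.2/((5.2+4.35)(5.2+4.35)) = 85.684 kPa
Final effective stress: σ'_f = 37.267 + 85.684 = 122.95 kPa.
σ'_f = 122.95 ≤ σ'_p = 179 kPa, so the clay remains overconsolidated and only the recompression index applies:
S_c = C_r·H/(1+e₀)·log₁₀(σ'_f/σ'_0) = 0.054×6.7/1.91×log₁₀(122.95/37.267)
    = 0.18943 × 0.5184 = 0.0982 m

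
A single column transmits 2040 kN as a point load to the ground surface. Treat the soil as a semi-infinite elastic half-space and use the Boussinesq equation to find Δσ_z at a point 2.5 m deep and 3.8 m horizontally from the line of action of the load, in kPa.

Δσ_z ≈ 7.82 kPa

Boussinesq vertical stress below a point load on an elastic half-space:
Δσ_z = 3P/(2πz²) · [1 + (r/z)²]^(−5/2)
r/z = 3.8/2.5 = 1.52; [1+(r/z)²]^(−5/2) = 0.050153.
Δσ_z = 3×2040/(2π×2.5²) × 0.050153 = 155.84 × 0.050153 = 7.816 kPa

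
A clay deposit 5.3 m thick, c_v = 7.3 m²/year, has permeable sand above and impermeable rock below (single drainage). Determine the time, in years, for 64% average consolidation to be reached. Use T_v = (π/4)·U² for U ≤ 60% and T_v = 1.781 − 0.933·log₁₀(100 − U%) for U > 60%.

Drainage path length: H_d = H = 5.3 m (single drainage).
U > 60%: T_v = 1.781 − 0.933·log₁₀(100 − 64) = 0.32897.
t = T_v·H_d²/c_v = 0.32897×5.3²/7.3 = 1.266 years.

t ≈ 1.27 years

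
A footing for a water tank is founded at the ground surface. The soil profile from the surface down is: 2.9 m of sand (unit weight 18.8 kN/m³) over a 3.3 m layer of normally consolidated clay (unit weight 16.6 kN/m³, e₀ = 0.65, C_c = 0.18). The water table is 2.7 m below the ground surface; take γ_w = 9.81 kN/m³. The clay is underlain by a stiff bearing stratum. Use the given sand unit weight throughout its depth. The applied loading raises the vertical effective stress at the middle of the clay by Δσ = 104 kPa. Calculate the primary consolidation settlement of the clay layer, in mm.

S_c ≈ 151 mm

Mid-depth of clay below the ground surface: z = 2.9 + 3.3/2 = 4.55 m.
Total vertical stress at mid-clay: σ_v = 18.8×2.9 + 16.6×1.65 = 81.91 kPa.
Pore pressure: u = 9.81×(4.55 − 2.7) = 18.149 kPa.
Initial effective stress: σ'_0 = σ_v − u = 81.91 − 18.149 = 63.761 kPa.
Final effective stress: σ'_f = σ'_0 + Δσ = 63.761 + 104 = 167.76 kPa.
Normally consolidated clay, so the full stress increment lies on the virgin compression line:
S_c = C_c·H/(1+e₀)·log₁₀(σ'_f/σ'_0) = 0.18×3.3/(1+0.65)×log₁₀(167.76/63.761)
    = 0.36 × 0.42013 = 0.1512 m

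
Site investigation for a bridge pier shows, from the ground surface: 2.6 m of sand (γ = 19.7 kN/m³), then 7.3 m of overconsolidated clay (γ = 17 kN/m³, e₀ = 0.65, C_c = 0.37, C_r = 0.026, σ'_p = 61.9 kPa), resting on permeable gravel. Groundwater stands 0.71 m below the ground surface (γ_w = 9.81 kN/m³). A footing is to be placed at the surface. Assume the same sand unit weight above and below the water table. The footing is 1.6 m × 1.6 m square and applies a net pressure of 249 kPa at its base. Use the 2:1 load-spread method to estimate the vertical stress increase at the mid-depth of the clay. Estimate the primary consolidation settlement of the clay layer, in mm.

S_c ≈ 82.4 mm

Mid-depth of clay below the ground surface: z = 2.6 + 7.3/2 = 6.25 m.
Total vertical stress at mid-clay: σ_v = 19.7×2.6 + 17×3.65 = 113.27 kPa.
Pore pressure: u = 9.81×(6.25 − 0.71) = 54.347 kPa.
Initial effective stress: σ'_0 = σ_v − u = 113.27 − 54.347 = 58.923 kPa.
Stress increase at mid-clay by the 2:1 spreading method:
Δσ = qBL/((B+z)(L+z)) = 249×1.6×1.6/((1.6+6.25)(1.6+6.25)) = 10.344 kPa
Final effective stress: σ'_f = 58.923 + 10.344 = 69.267 kPa.
σ'_f = 69.267 > σ'_p = 61.9 kPa, so the stress path crosses the preconsolidation pressure — recompression up to σ'_p, then virgin compression beyond:
S_c = H/(1+e₀)·[C_r·log₁₀(σ'_p/σ'_0) + C_c·log₁₀(σ'_f/σ'_p)]
    = 7.3/1.65 × [0.026×log₁₀(61.9/58.923) + 0.37×log₁₀(69.267/61.9)]
    = 4.4242 × [0.00055655 + 0.018069] = 0.0824 m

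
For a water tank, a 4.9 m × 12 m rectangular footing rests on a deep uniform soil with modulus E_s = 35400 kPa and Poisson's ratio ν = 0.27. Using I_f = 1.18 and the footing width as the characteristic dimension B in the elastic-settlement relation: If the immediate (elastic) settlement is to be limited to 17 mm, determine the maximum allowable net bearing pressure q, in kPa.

q ≈ 112 kPa

S_e = q·B·(1−ν²)/E_s · I_f  ⇒  q = S_e·E_s / (B·(1−ν²)·I_f).
q = 0.017 × 35400 / (4.9 × 0.9271 × 1.18) = 112.3 kPa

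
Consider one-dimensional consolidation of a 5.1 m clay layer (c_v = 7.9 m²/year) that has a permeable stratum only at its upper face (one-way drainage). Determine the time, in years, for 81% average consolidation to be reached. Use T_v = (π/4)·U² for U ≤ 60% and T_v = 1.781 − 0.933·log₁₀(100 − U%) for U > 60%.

Drainage path length: H_d = H = 5.1 m (single drainage).
U > 60%: T_v = 1.781 − 0.933·log₁₀(100 − 81) = 0.58792.
t = T_v·H_d²/c_v = 0.58792×5.1²/7.9 = 1.936 years.

t ≈ 1.94 years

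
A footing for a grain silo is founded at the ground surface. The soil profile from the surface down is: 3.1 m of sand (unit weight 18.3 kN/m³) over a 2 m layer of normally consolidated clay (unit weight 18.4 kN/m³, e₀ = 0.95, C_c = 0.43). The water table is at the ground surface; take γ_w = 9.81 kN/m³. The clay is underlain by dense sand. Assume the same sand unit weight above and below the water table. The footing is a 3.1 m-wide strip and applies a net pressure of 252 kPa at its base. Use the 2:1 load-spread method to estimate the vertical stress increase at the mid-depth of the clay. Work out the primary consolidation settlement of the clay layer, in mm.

Mid-depth of clay below the ground surface: z = 3.1 + 2/2 = 4.1 m.
Total vertical stress at mid-clay: σ_v = 18.3×3.1 + 18.4×1 = 75.13 kPa.
Pore pressure: u = 9.81×(4.1 − 0) = 40.221 kPa.
Initial effective stress: σ'_0 = σ_v − u = 75.13 − 40.221 = 34.909 kPa.
Stress increase at mid-clay by the 2:1 spreading method:
Δσ = qB/(B+z) = 252×3.1/(3.1+4.1) = 108.5 kPa
Final effective stress: σ'_f = σ'_0 + Δσ = 34.909 + 108.5 = 143.41 kPa.
Normally consolidated clay, so the full stress increment lies on the virgin compression line:
S_c = C_c·H/(1+e₀)·log₁₀(σ'_f/σ'_0) = 0.43×2/(1+0.95)×log₁₀(143.41/34.909)
    = 0.44103 × 0.61364 = 0.2706 m

S_c ≈ 271 mm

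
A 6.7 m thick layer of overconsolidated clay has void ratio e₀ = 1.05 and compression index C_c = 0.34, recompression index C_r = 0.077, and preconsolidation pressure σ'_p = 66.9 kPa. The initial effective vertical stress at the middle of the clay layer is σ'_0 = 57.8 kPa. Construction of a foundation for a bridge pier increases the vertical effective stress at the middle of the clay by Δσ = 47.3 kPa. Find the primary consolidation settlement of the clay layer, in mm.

Final effective stress: σ'_f = 57.8 + 47.3 = 105.1 kPa.
σ'_f = 105.1 > σ'_p = 66.9 kPa, so the stress path crosses the preconsolidation pressure — recompression up to σ'_p, then virgin compression beyond:
S_c = H/(1+e₀)·[C_r·log₁₀(σ'_p/σ'_0) + C_c·log₁₀(σ'_f/σ'_p)]
    = 6.7/2.05 × [0.077×log₁₀(66.9/57.8) + 0.34×log₁₀(105.1/66.9)]
    = 3.2683 × [0.0048894 + 0.0667] = 0.234 m

S_c ≈ 234 mm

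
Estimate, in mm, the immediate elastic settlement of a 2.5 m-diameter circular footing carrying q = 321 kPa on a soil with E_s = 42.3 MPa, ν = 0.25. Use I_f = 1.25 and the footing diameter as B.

S_e ≈ 22.2 mm

Immediate (elastic) settlement: S_e = q·B·(1−ν²)/E_s · I_f.
E_s = 42.3 MPa = 42300 kPa.
S_e = 321 × 2.5 × (1 − 0.25²) / 42300 × 1.25
    = 321 × 2.5 × 0.9375 / 42300 × 1.25
    = 0.02223 m = 22.23 mm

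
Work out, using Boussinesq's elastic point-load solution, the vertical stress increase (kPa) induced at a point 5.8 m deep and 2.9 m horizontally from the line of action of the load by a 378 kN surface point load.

Δσ_z ≈ 3.07 kPa

Boussinesq vertical stress below a point load on an elastic half-space:
Δσ_z = 3P/(2πz²) · [1 + (r/z)²]^(−5/2)
r/z = 2.9/5.8 = 0.5; [1+(r/z)²]^(−5/2) = 0.57243.
Δσ_z = 3×378/(2π×5.8²) × 0.57243 = 5.3651 × 0.57243 = 3.071 kPa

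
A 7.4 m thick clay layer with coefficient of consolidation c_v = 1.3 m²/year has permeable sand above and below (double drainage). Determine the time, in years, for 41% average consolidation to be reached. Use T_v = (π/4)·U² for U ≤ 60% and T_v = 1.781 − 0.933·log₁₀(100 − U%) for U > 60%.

Drainage path length: H_d = H/2 = 3.7 m (double drainage).
U ≤ 60%: T_v = (π/4)·U² = (π/4)×0.41² = 0.13203.
t = T_v·H_d²/c_v = 0.13203×3.7²/1.3 = 1.39 years.

t ≈ 1.39 years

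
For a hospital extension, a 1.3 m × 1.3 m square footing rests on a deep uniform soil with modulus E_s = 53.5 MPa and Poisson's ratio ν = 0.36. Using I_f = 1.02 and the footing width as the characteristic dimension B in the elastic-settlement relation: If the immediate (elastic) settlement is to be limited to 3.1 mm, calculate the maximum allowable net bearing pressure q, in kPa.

E_s = 53.5 MPa = 53500 kPa.
S_e = q·B·(1−ν²)/E_s · I_f  ⇒  q = S_e·E_s / (B·(1−ν²)·I_f).
q = 0.0031 × 53500 / (1.3 × 0.8704 × 1.02) = 143.7 kPa

q ≈ 144 kPa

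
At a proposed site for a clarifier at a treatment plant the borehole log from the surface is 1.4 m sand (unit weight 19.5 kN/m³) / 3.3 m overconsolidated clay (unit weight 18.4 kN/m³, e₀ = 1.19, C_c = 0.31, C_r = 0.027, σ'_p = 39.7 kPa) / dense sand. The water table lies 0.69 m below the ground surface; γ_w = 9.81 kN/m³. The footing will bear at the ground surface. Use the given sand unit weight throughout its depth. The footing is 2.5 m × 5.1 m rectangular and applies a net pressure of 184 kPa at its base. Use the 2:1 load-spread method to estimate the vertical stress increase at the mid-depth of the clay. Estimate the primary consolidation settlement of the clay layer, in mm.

S_c ≈ 160 mm

Mid-depth of clay below the ground surface: z = 1.4 + 3.3/2 = 3.05 m.
Total vertical stress at mid-clay: σ_v = 19.5×1.4 + 18.4×1.65 = 57.66 kPa.
Pore pressure: u = 9.81×(3.05 − 0.69) = 23.152 kPa.
Initial effective stress: σ'_0 = σ_v − u = 57.66 − 23.152 = 34.508 kPa.
Stress increase at mid-clay by the 2:1 spreading method:
Δσ = qBL/((B+z)(L+z)) = 184×2.5×5.1/((2.5+3.05)(5.1+3.05)) = 51.865 kPa
Final effective stress: σ'_f = 34.508 + 51.865 = 86.373 kPa.
σ'_f = 86.373 > σ'_p = 39.7 kPa, so the stress path crosses the preconsolidation pressure — recompression up to σ'_p, then virgin compression beyond:
S_c = H/(1+e₀)·[C_r·log₁₀(σ'_p/σ'_0) + C_c·log₁₀(σ'_f/σ'_p)]
    = 3.3/2.19 × [0.027×log₁₀(39.7/34.508) + 0.31×log₁₀(86.373/39.7)]
    = 1.5068 × [0.0016435 + 0.10465] = 0.1602 m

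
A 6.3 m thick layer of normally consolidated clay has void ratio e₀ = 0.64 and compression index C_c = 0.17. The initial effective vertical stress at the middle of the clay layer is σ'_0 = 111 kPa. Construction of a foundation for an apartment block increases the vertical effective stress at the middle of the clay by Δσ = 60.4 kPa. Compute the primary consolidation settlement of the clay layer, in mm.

Final effective stress: σ'_f = σ'_0 + Δσ = 111 + 60.4 = 171.4 kPa.
Normally consolidated clay, so the full stress increment lies on the virgin compression line:
S_c = C_c·H/(1+e₀)·log₁₀(σ'_f/σ'_0) = 0.17×6.3/(1+0.64)×log₁₀(171.4/111)
    = 0.65305 × 0.18869 = 0.1232 m

S_c ≈ 123 mm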